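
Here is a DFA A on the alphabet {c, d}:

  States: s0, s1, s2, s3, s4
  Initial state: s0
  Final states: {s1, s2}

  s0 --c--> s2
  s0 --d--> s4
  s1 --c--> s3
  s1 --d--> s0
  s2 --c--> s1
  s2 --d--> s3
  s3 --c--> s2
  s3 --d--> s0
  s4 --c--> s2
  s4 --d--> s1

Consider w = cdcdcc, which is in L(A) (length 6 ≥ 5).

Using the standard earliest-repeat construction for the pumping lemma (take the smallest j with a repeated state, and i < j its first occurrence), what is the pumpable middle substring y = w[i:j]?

dc

State sequence: s0 -c-> s2 -d-> s3 -c-> s2 -d-> s3 -c-> s2 -c-> s1
First repeat at step 3: s2 was already visited.

So i = 1, j = 3, giving x = w[0:1] = c, y = w[1:3] = dc, z = w[3:6] = dcc.
Check: |xy| = 3 ≤ 5 and |y| = 2 ≥ 1. Reading y takes A from s2 back to s2, so every xyⁱz is accepted.
The DFA has 5 states, so the proof of the pumping lemma guarantees a repeated state among the first 5+1 visited; the segment between the two visits is the pumpable y.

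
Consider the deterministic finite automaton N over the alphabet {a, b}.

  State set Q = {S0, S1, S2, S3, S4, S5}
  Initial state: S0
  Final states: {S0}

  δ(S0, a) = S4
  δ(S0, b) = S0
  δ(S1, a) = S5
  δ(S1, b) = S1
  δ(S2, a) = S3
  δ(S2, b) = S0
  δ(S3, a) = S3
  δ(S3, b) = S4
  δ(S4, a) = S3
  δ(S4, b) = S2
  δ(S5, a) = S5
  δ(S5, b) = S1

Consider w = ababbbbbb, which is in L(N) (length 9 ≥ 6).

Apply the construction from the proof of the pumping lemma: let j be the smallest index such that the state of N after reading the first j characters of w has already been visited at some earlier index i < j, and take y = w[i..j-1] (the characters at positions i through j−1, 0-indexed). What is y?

bab

Run of N on w = a b a b b b b b b:
  step 0: S0  (start)
  step 1: S4  (read a: S0→S4)
  step 2: S2  (read b: S4→S2)
  step 3: S3  (read a: S2→S3)
  step 4: S4  (read b: S3→S4)   ← first repeat (S4 seen earlier)
  step 5: S2  (read b: S4→S2)
  step 6: S0  (read b: S2→S0)
  step 7: S0  (read b: S0→S0)
  step 8: S0  (read b: S0→S0)
  step 9: S0  (read b: S0→S0)

So i = 1, j = 4, giving x = w[0:1] = a, y = w[1:4] = bab, z = w[4:9] = bbbbb.
Check: |xy| = 4 ≤ 6 and |y| = 3 ≥ 1. Reading y takes N from S4 back to S4, so every xyⁱz is accepted.
With |Q| = 6, pigeonhole forces a state repeat no later than step 6; the substring read between the first and second visits to that state can be pumped.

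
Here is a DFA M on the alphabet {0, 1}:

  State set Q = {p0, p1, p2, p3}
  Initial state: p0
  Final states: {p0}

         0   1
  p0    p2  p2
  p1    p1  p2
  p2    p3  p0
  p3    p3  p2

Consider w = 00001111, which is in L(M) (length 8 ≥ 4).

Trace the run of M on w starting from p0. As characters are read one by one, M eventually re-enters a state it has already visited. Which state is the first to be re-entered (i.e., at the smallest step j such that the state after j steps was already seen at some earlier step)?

Run of M on w = 0 0 0 0 1 1 1 1:
  step 0: p0  (start)
  step 1: p2  (read 0: p0→p2)
  step 2: p3  (read 0: p2→p3)
  step 3: p3  (read 0: p3→p3)   ← first repeat (p3 seen earlier)
  step 4: p3  (read 0: p3→p3)
  step 5: p2  (read 1: p3→p2)
  step 6: p0  (read 1: p2→p0)
  step 7: p2  (read 1: p0→p2)
  step 8: p0  (read 1: p2→p0)

The earliest repeat is at step j = 3: M is in p3, which it already visited at step i = 2.

p3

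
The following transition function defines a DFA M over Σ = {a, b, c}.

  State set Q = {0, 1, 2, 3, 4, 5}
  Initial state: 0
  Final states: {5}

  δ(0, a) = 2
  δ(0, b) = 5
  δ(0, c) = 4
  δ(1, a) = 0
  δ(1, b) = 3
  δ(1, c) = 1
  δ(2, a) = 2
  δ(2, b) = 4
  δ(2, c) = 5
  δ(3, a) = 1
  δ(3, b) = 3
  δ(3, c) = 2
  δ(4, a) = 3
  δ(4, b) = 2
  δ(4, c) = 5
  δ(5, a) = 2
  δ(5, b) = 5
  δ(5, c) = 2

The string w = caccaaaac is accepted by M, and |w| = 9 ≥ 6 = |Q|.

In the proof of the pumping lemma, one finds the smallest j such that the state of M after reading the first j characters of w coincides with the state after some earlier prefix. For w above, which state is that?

2

State sequence: 0 -c-> 4 -a-> 3 -c-> 2 -c-> 5 -a-> 2 -a-> 2 -a-> 2 -a-> 2 -c-> 5
First repeat at step 5: 2 was already visited.

The earliest repeat is at step j = 5: M is in 2, which it already visited at step i = 3.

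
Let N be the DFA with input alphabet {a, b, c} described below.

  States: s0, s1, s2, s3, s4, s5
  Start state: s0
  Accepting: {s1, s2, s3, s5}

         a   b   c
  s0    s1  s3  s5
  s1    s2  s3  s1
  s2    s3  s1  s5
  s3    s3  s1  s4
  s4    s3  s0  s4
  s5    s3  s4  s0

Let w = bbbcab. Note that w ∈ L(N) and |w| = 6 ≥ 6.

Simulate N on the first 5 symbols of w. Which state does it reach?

s3

Run of N on the first 5 characters of w = b b b c a:
  step 0: s0  (start)
  step 1: s3  (read b: s0→s3)
  step 2: s1  (read b: s3→s1)
  step 3: s3  (read b: s1→s3)
  step 4: s4  (read c: s3→s4)
  step 5: s3  (read a: s4→s3)

After reading 5 characters, N is in state s3.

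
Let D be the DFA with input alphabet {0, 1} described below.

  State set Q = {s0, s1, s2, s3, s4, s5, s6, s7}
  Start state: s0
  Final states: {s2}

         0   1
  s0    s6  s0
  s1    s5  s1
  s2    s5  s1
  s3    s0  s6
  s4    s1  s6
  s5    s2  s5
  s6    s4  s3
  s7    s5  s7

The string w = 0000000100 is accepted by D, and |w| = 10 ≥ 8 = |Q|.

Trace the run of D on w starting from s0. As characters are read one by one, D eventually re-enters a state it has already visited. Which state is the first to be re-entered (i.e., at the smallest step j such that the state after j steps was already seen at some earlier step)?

s5

State sequence: s0 -0-> s6 -0-> s4 -0-> s1 -0-> s5 -0-> s2 -0-> s5 -0-> s2 -1-> s1 -0-> s5 -0-> s2
First repeat at step 6: s5 was already visited.

The earliest repeat is at step j = 6: D is in s5, which it already visited at step i = 4.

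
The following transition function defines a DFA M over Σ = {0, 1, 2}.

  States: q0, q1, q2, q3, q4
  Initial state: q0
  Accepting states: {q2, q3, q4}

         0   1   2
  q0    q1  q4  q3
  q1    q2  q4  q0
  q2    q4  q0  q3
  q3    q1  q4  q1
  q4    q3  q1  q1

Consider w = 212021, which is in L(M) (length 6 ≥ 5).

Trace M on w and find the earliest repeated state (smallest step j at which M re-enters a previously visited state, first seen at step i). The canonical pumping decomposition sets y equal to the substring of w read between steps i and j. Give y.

1202

State sequence: q0 -2-> q3 -1-> q4 -2-> q1 -0-> q2 -2-> q3 -1-> q4
First repeat at step 5: q3 was already visited.

So i = 1, j = 5, giving x = w[0:1] = 2, y = w[1:5] = 1202, z = w[5:6] = 1.
Check: |xy| = 5 ≤ 5 and |y| = 4 ≥ 1. Reading y takes M from q3 back to q3, so every xyⁱz is accepted.
The DFA has 5 states, so the proof of the pumping lemma guarantees a repeated state among the first 5+1 visited; the segment between the two visits is the pumpable y.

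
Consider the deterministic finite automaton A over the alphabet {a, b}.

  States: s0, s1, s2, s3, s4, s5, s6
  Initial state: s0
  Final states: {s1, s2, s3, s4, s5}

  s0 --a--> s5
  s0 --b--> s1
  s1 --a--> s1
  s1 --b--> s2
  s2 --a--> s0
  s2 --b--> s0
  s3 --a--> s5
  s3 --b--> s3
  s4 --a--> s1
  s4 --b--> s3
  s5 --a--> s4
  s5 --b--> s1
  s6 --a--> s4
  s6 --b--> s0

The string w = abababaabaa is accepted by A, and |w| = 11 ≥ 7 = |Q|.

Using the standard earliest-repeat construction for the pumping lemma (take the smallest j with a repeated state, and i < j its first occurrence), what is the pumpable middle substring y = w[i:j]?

a

State sequence: s0 -a-> s5 -b-> s1 -a-> s1 -b-> s2 -a-> s0 -b-> s1 -a-> s1 -a-> s1 -b-> s2 -a-> s0 -a-> s5
First repeat at step 3: s1 was already visited.

So i = 2, j = 3, giving x = w[0:2] = ab, y = w[2:3] = a, z = w[3:11] = babaabaa.
Check: |xy| = 3 ≤ 7 and |y| = 1 ≥ 1. Reading y takes A from s1 back to s1, so every xyⁱz is accepted.
Since A has 7 states, any run of length ≥ 7 visits 7+1 states, so by pigeonhole some state repeats within the first 7 steps — that repeat gives the pumpable loop.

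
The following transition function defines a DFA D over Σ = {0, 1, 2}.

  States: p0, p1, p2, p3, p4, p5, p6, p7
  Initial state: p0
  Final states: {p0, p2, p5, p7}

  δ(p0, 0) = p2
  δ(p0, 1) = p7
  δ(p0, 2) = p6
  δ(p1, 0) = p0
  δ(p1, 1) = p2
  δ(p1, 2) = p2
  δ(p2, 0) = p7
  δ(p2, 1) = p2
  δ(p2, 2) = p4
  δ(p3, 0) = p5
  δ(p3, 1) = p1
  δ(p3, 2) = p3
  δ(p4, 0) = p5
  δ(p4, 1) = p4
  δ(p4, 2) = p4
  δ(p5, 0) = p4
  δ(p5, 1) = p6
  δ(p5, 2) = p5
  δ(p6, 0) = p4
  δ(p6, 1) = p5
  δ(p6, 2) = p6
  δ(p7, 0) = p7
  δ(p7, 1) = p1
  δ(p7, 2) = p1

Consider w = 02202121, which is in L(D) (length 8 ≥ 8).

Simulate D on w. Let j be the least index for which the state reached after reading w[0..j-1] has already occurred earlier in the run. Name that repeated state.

Run of D on w = 0 2 2 0 2 1 2 1:
  step 0: p0  (start)
  step 1: p2  (read 0: p0→p2)
  step 2: p4  (read 2: p2→p4)
  step 3: p4  (read 2: p4→p4)   ← first repeat (p4 seen earlier)
  step 4: p5  (read 0: p4→p5)
  step 5: p5  (read 2: p5→p5)
  step 6: p6  (read 1: p5→p6)
  step 7: p6  (read 2: p6→p6)
  step 8: p5  (read 1: p6→p5)

The earliest repeat is at step j = 3: D is in p4, which it already visited at step i = 2.
The DFA has 8 states, so the proof of the pumping lemma guarantees a repeated state among the first 8+1 visited; the segment between the two visits is the pumpable y.

p4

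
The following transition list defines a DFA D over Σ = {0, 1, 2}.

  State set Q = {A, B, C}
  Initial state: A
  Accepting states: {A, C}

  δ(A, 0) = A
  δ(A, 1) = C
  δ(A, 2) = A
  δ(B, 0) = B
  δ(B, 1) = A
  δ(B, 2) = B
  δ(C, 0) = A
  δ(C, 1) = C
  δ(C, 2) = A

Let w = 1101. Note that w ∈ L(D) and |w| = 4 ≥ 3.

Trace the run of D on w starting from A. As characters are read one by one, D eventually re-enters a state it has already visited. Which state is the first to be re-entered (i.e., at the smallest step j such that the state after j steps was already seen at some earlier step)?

State sequence: A -1-> C -1-> C -0-> A -1-> C
First repeat at step 2: C was already visited.

The earliest repeat is at step j = 2: D is in C, which it already visited at step i = 1.
With |Q| = 3, pigeonhole forces a state repeat no later than step 3; the substring read between the first and second visits to that state can be pumped.

C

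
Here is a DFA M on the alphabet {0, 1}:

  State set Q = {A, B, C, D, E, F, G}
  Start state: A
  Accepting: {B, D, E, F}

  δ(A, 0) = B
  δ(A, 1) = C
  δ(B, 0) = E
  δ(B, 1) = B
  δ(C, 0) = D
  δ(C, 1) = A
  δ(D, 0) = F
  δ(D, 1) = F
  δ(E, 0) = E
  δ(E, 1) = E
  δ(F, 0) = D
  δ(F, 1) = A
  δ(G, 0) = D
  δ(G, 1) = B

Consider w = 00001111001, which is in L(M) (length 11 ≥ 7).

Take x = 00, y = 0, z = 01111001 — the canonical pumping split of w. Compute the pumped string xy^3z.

0000001111001

xy^3z = 00·0·0·0·01111001 = 0000001111001.
Reading y = 0 takes M from E back to E, so after x·y·y·y the machine is still in E, and z then leads to the accepting state E. Hence 0000001111001 ∈ L(M).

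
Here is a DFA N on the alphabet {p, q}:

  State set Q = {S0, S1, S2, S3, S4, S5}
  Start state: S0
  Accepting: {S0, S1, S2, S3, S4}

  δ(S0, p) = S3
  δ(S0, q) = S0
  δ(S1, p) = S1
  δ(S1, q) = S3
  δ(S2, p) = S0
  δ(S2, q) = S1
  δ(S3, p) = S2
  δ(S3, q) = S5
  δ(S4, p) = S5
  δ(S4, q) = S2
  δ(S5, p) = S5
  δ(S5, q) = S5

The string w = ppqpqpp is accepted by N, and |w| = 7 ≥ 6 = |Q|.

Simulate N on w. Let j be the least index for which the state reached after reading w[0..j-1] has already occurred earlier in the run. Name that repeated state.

S1

State sequence: S0 -p-> S3 -p-> S2 -q-> S1 -p-> S1 -q-> S3 -p-> S2 -p-> S0
First repeat at step 4: S1 was already visited.

The earliest repeat is at step j = 4: N is in S1, which it already visited at step i = 3.
Since N has 6 states, any run of length ≥ 6 visits 6+1 states, so by pigeonhole some state repeats within the first 6 steps — that repeat gives the pumpable loop.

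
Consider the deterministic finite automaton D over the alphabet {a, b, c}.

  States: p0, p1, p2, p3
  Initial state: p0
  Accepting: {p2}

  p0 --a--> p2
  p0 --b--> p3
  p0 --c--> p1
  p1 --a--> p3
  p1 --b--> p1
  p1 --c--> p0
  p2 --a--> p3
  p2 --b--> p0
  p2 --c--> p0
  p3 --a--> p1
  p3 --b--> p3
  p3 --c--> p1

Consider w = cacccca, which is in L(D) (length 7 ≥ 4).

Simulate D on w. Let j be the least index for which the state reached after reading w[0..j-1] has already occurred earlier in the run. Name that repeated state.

p1

Run of D on w = c a c c c c a:
  step 0: p0  (start)
  step 1: p1  (read c: p0→p1)
  step 2: p3  (read a: p1→p3)
  step 3: p1  (read c: p3→p1)   ← first repeat (p1 seen earlier)
  step 4: p0  (read c: p1→p0)
  step 5: p1  (read c: p0→p1)
  step 6: p0  (read c: p1→p0)
  step 7: p2  (read a: p0→p2)

The earliest repeat is at step j = 3: D is in p1, which it already visited at step i = 1.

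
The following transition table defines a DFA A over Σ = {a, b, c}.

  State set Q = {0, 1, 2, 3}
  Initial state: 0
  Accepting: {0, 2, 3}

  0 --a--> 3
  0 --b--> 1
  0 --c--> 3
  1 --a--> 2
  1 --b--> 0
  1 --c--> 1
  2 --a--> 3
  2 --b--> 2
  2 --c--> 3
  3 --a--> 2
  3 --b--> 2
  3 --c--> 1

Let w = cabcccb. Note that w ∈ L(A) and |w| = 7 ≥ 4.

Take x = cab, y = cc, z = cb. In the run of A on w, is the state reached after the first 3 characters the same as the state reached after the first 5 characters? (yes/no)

State sequence: 0 -c-> 3 -a-> 2 -b-> 2 -c-> 3 -c-> 1

After x (step 3): 2. After xy (step 5): 1.
They differ (2 ≠ 1), so y is not a cycle from the state after x; this split is not the one the pumping-lemma construction produces, and pumping y need not keep the string in L(A).

no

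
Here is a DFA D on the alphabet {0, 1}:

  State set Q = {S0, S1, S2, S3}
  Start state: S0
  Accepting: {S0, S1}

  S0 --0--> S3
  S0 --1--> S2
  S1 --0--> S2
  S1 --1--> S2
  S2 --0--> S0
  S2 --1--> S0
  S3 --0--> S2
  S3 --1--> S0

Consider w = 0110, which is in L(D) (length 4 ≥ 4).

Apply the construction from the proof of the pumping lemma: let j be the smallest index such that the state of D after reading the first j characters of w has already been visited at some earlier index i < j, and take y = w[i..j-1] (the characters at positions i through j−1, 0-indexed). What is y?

01

State sequence: S0 -0-> S3 -1-> S0 -1-> S2 -0-> S0
First repeat at step 2: S0 was already visited.

So i = 0, j = 2, giving x = w[0:0] = ε, y = w[0:2] = 01, z = w[2:4] = 10.
Check: |xy| = 2 ≤ 4 and |y| = 2 ≥ 1. Reading y takes D from S0 back to S0, so every xyⁱz is accepted.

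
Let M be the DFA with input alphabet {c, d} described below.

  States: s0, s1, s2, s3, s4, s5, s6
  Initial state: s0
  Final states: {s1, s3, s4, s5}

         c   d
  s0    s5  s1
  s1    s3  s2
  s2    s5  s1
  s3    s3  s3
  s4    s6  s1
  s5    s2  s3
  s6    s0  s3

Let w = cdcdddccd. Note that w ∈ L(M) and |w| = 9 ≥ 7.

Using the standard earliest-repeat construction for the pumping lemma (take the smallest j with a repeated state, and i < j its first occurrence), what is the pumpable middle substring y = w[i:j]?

c

State sequence: s0 -c-> s5 -d-> s3 -c-> s3 -d-> s3 -d-> s3 -d-> s3 -c-> s3 -c-> s3 -d-> s3
First repeat at step 3: s3 was already visited.

So i = 2, j = 3, giving x = w[0:2] = cd, y = w[2:3] = c, z = w[3:9] = dddccd.
Check: |xy| = 3 ≤ 7 and |y| = 1 ≥ 1. Reading y takes M from s3 back to s3, so every xyⁱz is accepted.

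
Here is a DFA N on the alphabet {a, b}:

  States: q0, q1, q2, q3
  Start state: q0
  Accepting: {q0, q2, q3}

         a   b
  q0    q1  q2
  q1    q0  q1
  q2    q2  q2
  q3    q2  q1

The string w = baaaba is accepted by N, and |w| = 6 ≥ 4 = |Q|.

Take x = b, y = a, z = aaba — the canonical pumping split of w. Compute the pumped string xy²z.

xy^2z = b·a·a·aaba = baaaaba.
Reading y = a takes N from q2 back to q2, so after x·y·y the machine is still in q2, and z then leads to the accepting state q2. Hence baaaaba ∈ L(N).

baaaaba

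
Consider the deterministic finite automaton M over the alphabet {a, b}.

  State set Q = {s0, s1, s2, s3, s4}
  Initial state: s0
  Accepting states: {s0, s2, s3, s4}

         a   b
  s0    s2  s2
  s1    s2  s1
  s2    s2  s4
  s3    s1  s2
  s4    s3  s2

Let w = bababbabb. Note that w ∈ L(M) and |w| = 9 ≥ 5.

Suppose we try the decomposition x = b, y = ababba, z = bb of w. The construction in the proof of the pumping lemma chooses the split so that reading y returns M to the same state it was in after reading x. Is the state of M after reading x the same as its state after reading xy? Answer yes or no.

no

State sequence: s0 -b-> s2 -a-> s2 -b-> s4 -a-> s3 -b-> s2 -b-> s4 -a-> s3

After x (step 1): s2. After xy (step 7): s3.
They differ (s2 ≠ s3), so y is not a cycle from the state after x; this split is not the one the pumping-lemma construction produces, and pumping y need not keep the string in L(M).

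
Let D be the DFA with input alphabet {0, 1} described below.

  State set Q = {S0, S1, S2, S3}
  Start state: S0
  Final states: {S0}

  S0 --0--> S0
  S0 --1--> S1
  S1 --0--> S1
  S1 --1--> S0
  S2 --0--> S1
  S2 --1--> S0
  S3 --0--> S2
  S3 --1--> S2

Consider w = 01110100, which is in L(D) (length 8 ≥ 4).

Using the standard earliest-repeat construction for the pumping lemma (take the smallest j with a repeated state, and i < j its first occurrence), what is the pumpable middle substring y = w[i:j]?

Run of D on w = 0 1 1 1 0 1 0 0:
  step 0: S0  (start)
  step 1: S0  (read 0: S0→S0)   ← first repeat (S0 seen earlier)
  step 2: S1  (read 1: S0→S1)
  step 3: S0  (read 1: S1→S0)
  step 4: S1  (read 1: S0→S1)
  step 5: S1  (read 0: S1→S1)
  step 6: S0  (read 1: S1→S0)
  step 7: S0  (read 0: S0→S0)
  step 8: S0  (read 0: S0→S0)

So i = 0, j = 1, giving x = w[0:0] = ε, y = w[0:1] = 0, z = w[1:8] = 1110100.
Check: |xy| = 1 ≤ 4 and |y| = 1 ≥ 1. Reading y takes D from S0 back to S0, so every xyⁱz is accepted.

0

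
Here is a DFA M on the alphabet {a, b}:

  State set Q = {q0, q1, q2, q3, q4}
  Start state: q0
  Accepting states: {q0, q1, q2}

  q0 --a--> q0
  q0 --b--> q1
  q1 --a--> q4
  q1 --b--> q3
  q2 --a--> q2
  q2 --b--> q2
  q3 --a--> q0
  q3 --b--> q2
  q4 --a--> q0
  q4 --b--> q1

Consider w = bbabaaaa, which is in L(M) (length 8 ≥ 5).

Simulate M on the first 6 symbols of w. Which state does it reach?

q0

Run of M on the first 6 characters of w = b b a b a a:
  step 0: q0  (start)
  step 1: q1  (read b: q0→q1)
  step 2: q3  (read b: q1→q3)
  step 3: q0  (read a: q3→q0)
  step 4: q1  (read b: q0→q1)
  step 5: q4  (read a: q1→q4)
  step 6: q0  (read a: q4→q0)

After reading 6 characters, M is in state q0.
(This kind of state-tracing is the core of the pumping-lemma construction: with 5 states, pigeonhole forces a repeat within the first 5 steps.)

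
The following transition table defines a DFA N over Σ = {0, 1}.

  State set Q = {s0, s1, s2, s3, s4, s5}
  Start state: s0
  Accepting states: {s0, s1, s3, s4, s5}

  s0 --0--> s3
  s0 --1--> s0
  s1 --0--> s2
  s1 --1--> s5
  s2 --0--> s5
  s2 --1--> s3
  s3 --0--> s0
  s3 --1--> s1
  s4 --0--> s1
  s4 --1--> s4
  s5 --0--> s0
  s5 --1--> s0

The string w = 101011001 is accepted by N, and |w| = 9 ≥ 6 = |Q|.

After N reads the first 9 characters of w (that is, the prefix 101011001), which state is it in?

Run of N on the first 9 characters of w = 1 0 1 0 1 1 0 0 1:
  step 0: s0  (start)
  step 1: s0  (read 1: s0→s0)
  step 2: s3  (read 0: s0→s3)
  step 3: s1  (read 1: s3→s1)
  step 4: s2  (read 0: s1→s2)
  step 5: s3  (read 1: s2→s3)
  step 6: s1  (read 1: s3→s1)
  step 7: s2  (read 0: s1→s2)
  step 8: s5  (read 0: s2→s5)
  step 9: s0  (read 1: s5→s0)

After reading 9 characters, N is in state s0.

s0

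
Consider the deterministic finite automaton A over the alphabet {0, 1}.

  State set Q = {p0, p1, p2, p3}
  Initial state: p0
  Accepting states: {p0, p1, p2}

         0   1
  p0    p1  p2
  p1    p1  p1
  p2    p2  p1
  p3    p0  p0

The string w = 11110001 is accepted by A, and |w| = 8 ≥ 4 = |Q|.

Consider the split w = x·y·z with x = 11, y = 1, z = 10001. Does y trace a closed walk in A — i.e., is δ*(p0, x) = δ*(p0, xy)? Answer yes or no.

yes

Run of A on the first 3 characters of w = 1 1 1:
  step 0: p0  (start)
  step 1: p2  (read 1: p0→p2)
  step 2: p1  (read 1: p2→p1)
  step 3: p1  (read 1: p1→p1)

After x (step 2): p1. After xy (step 3): p1.
They match, so y = 1 drives A around a cycle from p1 back to itself; pumping y any number of times keeps A in p1 before reading z, and xyⁱz ∈ L(A) for every i ≥ 0.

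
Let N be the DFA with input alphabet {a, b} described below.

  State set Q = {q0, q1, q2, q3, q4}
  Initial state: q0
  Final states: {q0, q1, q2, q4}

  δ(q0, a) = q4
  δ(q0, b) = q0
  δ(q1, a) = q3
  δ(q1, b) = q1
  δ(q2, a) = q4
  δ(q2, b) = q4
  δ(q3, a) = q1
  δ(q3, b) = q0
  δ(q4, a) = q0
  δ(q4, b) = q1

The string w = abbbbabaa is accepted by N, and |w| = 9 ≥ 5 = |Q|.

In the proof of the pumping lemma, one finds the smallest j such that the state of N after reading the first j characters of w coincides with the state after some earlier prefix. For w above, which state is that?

q1

Run of N on w = a b b b b a b a a:
  step 0: q0  (start)
  step 1: q4  (read a: q0→q4)
  step 2: q1  (read b: q4→q1)
  step 3: q1  (read b: q1→q1)   ← first repeat (q1 seen earlier)
  step 4: q1  (read b: q1→q1)
  step 5: q1  (read b: q1→q1)
  step 6: q3  (read a: q1→q3)
  step 7: q0  (read b: q3→q0)
  step 8: q4  (read a: q0→q4)
  step 9: q0  (read a: q4→q0)

The earliest repeat is at step j = 3: N is in q1, which it already visited at step i = 2.
Since N has 5 states, any run of length ≥ 5 visits 5+1 states, so by pigeonhole some state repeats within the first 5 steps — that repeat gives the pumpable loop.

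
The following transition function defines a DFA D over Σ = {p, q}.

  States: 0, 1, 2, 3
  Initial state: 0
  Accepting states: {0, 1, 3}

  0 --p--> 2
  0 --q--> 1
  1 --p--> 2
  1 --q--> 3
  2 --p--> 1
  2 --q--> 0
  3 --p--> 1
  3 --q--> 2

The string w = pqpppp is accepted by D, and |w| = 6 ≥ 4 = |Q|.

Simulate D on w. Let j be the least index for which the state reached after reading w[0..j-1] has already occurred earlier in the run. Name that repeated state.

0

Run of D on w = p q p p p p:
  step 0: 0  (start)
  step 1: 2  (read p: 0→2)
  step 2: 0  (read q: 2→0)   ← first repeat (0 seen earlier)
  step 3: 2  (read p: 0→2)
  step 4: 1  (read p: 2→1)
  step 5: 2  (read p: 1→2)
  step 6: 1  (read p: 2→1)

The earliest repeat is at step j = 2: D is in 0, which it already visited at step i = 0.
Since D has 4 states, any run of length ≥ 4 visits 4+1 states, so by pigeonhole some state repeats within the first 4 steps — that repeat gives the pumpable loop.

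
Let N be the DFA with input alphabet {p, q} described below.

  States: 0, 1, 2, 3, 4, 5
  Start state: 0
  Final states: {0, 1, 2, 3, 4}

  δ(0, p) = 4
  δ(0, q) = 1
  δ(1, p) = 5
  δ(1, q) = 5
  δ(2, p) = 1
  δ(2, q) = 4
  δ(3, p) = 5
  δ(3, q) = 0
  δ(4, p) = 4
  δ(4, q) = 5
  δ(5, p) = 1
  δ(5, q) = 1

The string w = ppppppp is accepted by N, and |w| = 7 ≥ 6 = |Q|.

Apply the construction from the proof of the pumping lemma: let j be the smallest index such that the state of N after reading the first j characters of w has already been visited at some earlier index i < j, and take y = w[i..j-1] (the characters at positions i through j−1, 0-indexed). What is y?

p

Run of N on w = p p p p p p p:
  step 0: 0  (start)
  step 1: 4  (read p: 0→4)
  step 2: 4  (read p: 4→4)   ← first repeat (4 seen earlier)
  step 3: 4  (read p: 4→4)
  step 4: 4  (read p: 4→4)
  step 5: 4  (read p: 4→4)
  step 6: 4  (read p: 4→4)
  step 7: 4  (read p: 4→4)

So i = 1, j = 2, giving x = w[0:1] = p, y = w[1:2] = p, z = w[2:7] = ppppp.
Check: |xy| = 2 ≤ 6 and |y| = 1 ≥ 1. Reading y takes N from 4 back to 4, so every xyⁱz is accepted.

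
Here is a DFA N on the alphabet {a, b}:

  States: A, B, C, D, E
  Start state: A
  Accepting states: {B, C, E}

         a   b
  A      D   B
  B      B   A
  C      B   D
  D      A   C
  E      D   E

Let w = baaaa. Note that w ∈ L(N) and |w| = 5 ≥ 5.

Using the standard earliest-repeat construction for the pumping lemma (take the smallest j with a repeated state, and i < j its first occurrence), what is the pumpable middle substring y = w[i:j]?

a

State sequence: A -b-> B -a-> B -a-> B -a-> B -a-> B
First repeat at step 2: B was already visited.

So i = 1, j = 2, giving x = w[0:1] = b, y = w[1:2] = a, z = w[2:5] = aaa.
Check: |xy| = 2 ≤ 5 and |y| = 1 ≥ 1. Reading y takes N from B back to B, so every xyⁱz is accepted.
Since N has 5 states, any run of length ≥ 5 visits 5+1 states, so by pigeonhole some state repeats within the first 5 steps — that repeat gives the pumpable loop.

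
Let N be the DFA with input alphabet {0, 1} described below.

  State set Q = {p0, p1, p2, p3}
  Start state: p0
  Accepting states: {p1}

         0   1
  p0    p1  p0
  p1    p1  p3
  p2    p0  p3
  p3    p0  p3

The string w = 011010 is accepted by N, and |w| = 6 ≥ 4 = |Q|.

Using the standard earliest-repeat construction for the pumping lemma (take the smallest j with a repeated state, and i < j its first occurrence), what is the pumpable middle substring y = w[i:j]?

1

State sequence: p0 -0-> p1 -1-> p3 -1-> p3 -0-> p0 -1-> p0 -0-> p1
First repeat at step 3: p3 was already visited.

So i = 2, j = 3, giving x = w[0:2] = 01, y = w[2:3] = 1, z = w[3:6] = 010.
Check: |xy| = 3 ≤ 4 and |y| = 1 ≥ 1. Reading y takes N from p3 back to p3, so every xyⁱz is accepted.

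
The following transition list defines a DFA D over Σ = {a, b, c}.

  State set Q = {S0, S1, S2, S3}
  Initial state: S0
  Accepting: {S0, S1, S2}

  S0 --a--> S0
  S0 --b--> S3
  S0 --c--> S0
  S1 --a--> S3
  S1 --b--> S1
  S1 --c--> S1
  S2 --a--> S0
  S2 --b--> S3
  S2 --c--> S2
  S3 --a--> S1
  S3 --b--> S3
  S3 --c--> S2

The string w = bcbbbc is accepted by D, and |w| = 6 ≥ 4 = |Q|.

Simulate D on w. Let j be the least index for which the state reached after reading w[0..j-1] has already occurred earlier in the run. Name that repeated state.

S3

Run of D on w = b c b b b c:
  step 0: S0  (start)
  step 1: S3  (read b: S0→S3)
  step 2: S2  (read c: S3→S2)
  step 3: S3  (read b: S2→S3)   ← first repeat (S3 seen earlier)
  step 4: S3  (read b: S3→S3)
  step 5: S3  (read b: S3→S3)
  step 6: S2  (read c: S3→S2)

The earliest repeat is at step j = 3: D is in S3, which it already visited at step i = 1.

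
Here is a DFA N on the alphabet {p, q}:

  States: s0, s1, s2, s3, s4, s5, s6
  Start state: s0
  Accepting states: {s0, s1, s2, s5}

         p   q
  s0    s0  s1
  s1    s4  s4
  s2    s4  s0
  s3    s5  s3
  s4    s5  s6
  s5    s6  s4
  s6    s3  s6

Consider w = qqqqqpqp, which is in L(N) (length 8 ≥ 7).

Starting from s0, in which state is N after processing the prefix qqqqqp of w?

s3

Run of N on the first 6 characters of w = q q q q q p:
  step 0: s0  (start)
  step 1: s1  (read q: s0→s1)
  step 2: s4  (read q: s1→s4)
  step 3: s6  (read q: s4→s6)
  step 4: s6  (read q: s6→s6)
  step 5: s6  (read q: s6→s6)
  step 6: s3  (read p: s6→s3)

After reading 6 characters, N is in state s3.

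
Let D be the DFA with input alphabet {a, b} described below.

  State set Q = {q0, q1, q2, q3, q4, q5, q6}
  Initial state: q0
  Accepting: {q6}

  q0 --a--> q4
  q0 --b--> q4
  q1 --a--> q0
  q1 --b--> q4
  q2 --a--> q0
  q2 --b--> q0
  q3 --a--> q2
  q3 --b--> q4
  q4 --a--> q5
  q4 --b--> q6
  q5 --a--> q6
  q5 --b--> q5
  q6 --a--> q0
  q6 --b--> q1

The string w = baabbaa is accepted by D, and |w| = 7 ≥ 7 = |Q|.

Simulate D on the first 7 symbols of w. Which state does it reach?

q6

Run of D on the first 7 characters of w = b a a b b a a:
  step 0: q0  (start)
  step 1: q4  (read b: q0→q4)
  step 2: q5  (read a: q4→q5)
  step 3: q6  (read a: q5→q6)
  step 4: q1  (read b: q6→q1)
  step 5: q4  (read b: q1→q4)
  step 6: q5  (read a: q4→q5)
  step 7: q6  (read a: q5→q6)

After reading 7 characters, D is in state q6.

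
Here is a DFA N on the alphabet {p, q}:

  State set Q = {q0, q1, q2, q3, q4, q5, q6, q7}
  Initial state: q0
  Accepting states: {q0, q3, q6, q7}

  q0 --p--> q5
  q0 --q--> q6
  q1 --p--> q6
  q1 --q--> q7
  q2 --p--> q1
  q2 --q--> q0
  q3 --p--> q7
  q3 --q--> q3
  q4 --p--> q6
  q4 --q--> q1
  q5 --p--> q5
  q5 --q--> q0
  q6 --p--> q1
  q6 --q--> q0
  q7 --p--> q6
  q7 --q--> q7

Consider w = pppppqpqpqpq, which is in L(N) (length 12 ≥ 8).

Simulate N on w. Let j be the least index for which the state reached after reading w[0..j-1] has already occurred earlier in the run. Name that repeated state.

Run of N on w = p p p p p q p q p q p q:
  step 0: q0  (start)
  step 1: q5  (read p: q0→q5)
  step 2: q5  (read p: q5→q5)   ← first repeat (q5 seen earlier)
  step 3: q5  (read p: q5→q5)
  step 4: q5  (read p: q5→q5)
  step 5: q5  (read p: q5→q5)
  step 6: q0  (read q: q5→q0)
  step 7: q5  (read p: q0→q5)
  step 8: q0  (read q: q5→q0)
  step 9: q5  (read p: q0→q5)
  step 10: q0  (read q: q5→q0)
  step 11: q5  (read p: q0→q5)
  step 12: q0  (read q: q5→q0)

The earliest repeat is at step j = 2: N is in q5, which it already visited at step i = 1.
Pumping length from the standard proof: p = 8 (the number of states). The repeated state found above gives |xy| = j ≤ 8 and |y| = j − i ≥ 1.

q5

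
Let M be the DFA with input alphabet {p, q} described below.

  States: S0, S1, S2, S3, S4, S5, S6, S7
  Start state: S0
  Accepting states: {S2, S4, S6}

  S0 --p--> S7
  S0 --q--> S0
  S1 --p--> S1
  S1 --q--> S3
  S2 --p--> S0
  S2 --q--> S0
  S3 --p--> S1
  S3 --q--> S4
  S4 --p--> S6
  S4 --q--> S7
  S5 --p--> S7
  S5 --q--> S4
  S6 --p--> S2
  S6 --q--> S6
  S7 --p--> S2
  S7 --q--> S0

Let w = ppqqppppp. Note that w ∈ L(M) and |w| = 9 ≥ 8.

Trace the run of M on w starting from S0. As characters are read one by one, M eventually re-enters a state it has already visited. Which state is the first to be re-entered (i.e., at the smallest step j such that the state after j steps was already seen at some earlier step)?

S0

State sequence: S0 -p-> S7 -p-> S2 -q-> S0 -q-> S0 -p-> S7 -p-> S2 -p-> S0 -p-> S7 -p-> S2
First repeat at step 3: S0 was already visited.

The earliest repeat is at step j = 3: M is in S0, which it already visited at step i = 0.
The DFA has 8 states, so the proof of the pumping lemma guarantees a repeated state among the first 8+1 visited; the segment between the two visits is the pumpable y.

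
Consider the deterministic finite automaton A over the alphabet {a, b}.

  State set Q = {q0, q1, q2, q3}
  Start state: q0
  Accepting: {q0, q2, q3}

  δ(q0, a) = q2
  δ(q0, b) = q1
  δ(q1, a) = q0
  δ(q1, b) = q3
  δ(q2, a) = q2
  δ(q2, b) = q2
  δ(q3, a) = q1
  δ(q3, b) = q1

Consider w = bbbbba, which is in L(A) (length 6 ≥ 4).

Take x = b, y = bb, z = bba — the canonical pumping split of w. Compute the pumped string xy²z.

bbbbbbba

xy^2z = b·bb·bb·bba = bbbbbbba.
Reading y = bb takes A from q1 back to q1, so after x·y·y the machine is still in q1, and z then leads to the accepting state q0. Hence bbbbbbba ∈ L(A).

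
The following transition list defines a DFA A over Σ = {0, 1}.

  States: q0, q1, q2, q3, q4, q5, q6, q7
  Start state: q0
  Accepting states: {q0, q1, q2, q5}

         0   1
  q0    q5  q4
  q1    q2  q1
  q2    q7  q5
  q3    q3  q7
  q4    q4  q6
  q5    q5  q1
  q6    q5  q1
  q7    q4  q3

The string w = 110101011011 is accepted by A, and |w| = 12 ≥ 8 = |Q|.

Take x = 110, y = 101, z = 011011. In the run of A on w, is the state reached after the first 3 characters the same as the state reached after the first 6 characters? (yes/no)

Run of A on the first 6 characters of w = 1 1 0 1 0 1:
  step 0: q0  (start)
  step 1: q4  (read 1: q0→q4)
  step 2: q6  (read 1: q4→q6)
  step 3: q5  (read 0: q6→q5)
  step 4: q1  (read 1: q5→q1)
  step 5: q2  (read 0: q1→q2)
  step 6: q5  (read 1: q2→q5)

After x (step 3): q5. After xy (step 6): q5.
They match, so y = 101 drives A around a cycle from q5 back to itself; pumping y any number of times keeps A in q5 before reading z, and xyⁱz ∈ L(A) for every i ≥ 0.

yes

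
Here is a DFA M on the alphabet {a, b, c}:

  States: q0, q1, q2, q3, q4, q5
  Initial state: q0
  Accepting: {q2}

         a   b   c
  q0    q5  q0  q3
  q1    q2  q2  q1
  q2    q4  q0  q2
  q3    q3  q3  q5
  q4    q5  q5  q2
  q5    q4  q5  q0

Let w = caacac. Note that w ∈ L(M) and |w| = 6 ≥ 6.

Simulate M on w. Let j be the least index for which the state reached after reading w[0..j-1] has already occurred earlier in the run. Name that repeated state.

q3

Run of M on w = c a a c a c:
  step 0: q0  (start)
  step 1: q3  (read c: q0→q3)
  step 2: q3  (read a: q3→q3)   ← first repeat (q3 seen earlier)
  step 3: q3  (read a: q3→q3)
  step 4: q5  (read c: q3→q5)
  step 5: q4  (read a: q5→q4)
  step 6: q2  (read c: q4→q2)

The earliest repeat is at step j = 2: M is in q3, which it already visited at step i = 1.
With |Q| = 6, pigeonhole forces a state repeat no later than step 6; the substring read between the first and second visits to that state can be pumped.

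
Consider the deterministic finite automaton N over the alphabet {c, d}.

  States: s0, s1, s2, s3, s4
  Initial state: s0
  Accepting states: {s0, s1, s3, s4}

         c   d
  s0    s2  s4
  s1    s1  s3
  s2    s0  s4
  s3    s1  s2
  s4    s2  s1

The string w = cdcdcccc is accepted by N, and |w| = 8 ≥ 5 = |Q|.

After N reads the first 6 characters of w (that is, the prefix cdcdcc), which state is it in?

s0

Run of N on the first 6 characters of w = c d c d c c:
  step 0: s0  (start)
  step 1: s2  (read c: s0→s2)
  step 2: s4  (read d: s2→s4)
  step 3: s2  (read c: s4→s2)
  step 4: s4  (read d: s2→s4)
  step 5: s2  (read c: s4→s2)
  step 6: s0  (read c: s2→s0)

After reading 6 characters, N is in state s0.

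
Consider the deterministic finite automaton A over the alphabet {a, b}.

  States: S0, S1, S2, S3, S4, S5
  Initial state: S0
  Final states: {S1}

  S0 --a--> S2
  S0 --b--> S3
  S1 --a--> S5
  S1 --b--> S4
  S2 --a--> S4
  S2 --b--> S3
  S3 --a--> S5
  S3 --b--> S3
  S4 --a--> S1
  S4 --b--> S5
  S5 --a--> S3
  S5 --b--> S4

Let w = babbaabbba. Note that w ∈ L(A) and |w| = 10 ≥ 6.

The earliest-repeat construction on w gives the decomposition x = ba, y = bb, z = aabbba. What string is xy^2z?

xy^2z = ba·bb·bb·aabbba = babbbbaabbba.
Reading y = bb takes A from S5 back to S5, so after x·y·y the machine is still in S5, and z then leads to the accepting state S1. Hence babbbbaabbba ∈ L(A).

babbbbaabbba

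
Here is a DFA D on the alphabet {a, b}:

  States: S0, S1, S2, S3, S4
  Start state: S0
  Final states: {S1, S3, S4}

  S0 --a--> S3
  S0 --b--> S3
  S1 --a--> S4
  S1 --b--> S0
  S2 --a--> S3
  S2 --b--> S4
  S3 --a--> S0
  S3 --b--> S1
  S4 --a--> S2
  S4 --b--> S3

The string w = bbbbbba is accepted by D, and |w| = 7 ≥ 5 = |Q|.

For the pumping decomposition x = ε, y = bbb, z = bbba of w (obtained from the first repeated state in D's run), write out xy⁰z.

xy⁰z = xz = ε·bbba = bbba.
Reading y = bbb takes D from S0 back to S0, so after x the machine is still in S0, and z then leads to the accepting state S3. Hence bbba ∈ L(D).

bbba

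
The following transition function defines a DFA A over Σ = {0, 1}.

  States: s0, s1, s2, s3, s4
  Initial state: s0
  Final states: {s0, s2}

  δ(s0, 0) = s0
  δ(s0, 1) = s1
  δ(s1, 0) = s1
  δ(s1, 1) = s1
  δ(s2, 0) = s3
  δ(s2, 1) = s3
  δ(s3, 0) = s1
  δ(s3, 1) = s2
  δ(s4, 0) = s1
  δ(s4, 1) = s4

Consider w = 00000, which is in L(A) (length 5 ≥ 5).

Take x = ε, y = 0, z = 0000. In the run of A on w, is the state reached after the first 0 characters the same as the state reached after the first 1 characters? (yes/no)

State sequence: s0 -0-> s0

After x (step 0): s0. After xy (step 1): s0.
They match, so y = 0 drives A around a cycle from s0 back to itself; pumping y any number of times keeps A in s0 before reading z, and xyⁱz ∈ L(A) for every i ≥ 0.

yes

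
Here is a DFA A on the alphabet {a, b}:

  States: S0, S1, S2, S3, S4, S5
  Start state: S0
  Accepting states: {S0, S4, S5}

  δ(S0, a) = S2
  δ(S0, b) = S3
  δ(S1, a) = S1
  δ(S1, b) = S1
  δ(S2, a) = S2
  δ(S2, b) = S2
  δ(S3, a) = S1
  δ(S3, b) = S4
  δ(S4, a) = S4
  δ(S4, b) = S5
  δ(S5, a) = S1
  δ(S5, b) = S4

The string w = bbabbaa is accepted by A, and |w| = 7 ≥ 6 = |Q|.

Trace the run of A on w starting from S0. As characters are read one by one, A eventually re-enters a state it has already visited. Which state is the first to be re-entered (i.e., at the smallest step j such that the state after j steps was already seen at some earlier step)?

State sequence: S0 -b-> S3 -b-> S4 -a-> S4 -b-> S5 -b-> S4 -a-> S4 -a-> S4
First repeat at step 3: S4 was already visited.

The earliest repeat is at step j = 3: A is in S4, which it already visited at step i = 2.
With |Q| = 6, pigeonhole forces a state repeat no later than step 6; the substring read between the first and second visits to that state can be pumped.

S4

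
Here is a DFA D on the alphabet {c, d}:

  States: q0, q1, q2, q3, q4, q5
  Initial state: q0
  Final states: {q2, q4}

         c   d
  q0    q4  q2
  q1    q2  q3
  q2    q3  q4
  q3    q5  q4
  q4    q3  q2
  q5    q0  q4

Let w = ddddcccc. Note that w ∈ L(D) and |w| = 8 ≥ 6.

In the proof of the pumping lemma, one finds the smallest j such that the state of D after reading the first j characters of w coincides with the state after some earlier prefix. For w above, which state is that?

State sequence: q0 -d-> q2 -d-> q4 -d-> q2 -d-> q4 -c-> q3 -c-> q5 -c-> q0 -c-> q4
First repeat at step 3: q2 was already visited.

The earliest repeat is at step j = 3: D is in q2, which it already visited at step i = 1.

q2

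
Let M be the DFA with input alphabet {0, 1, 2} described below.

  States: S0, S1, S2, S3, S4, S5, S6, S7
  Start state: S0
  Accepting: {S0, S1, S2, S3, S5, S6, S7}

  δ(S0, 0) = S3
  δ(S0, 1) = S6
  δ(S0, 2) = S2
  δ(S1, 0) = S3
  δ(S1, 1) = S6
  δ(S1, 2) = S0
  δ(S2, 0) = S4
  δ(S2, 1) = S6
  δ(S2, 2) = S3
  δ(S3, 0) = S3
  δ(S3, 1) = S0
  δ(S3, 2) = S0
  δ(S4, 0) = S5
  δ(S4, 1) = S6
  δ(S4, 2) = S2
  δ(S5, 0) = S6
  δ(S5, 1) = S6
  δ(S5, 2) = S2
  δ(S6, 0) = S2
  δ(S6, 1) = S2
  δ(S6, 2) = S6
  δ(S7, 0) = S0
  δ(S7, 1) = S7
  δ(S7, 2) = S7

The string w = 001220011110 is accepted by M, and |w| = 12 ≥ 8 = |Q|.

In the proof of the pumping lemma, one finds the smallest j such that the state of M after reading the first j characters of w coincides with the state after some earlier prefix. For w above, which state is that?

S3

State sequence: S0 -0-> S3 -0-> S3 -1-> S0 -2-> S2 -2-> S3 -0-> S3 -0-> S3 -1-> S0 -1-> S6 -1-> S2 -1-> S6 -0-> S2
First repeat at step 2: S3 was already visited.

The earliest repeat is at step j = 2: M is in S3, which it already visited at step i = 1.
Pumping length from the standard proof: p = 8 (the number of states). The repeated state found above gives |xy| = j ≤ 8 and |y| = j − i ≥ 1.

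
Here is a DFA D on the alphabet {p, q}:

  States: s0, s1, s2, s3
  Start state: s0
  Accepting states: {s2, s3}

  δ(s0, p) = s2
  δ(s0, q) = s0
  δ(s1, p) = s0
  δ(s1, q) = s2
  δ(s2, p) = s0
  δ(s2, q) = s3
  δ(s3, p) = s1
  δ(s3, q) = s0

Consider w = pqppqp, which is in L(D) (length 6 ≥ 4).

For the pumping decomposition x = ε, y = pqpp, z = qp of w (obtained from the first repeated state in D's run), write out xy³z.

pqpppqpppqppqp

xy^3z = ε·pqpp·pqpp·pqpp·qp = pqpppqpppqppqp.
Reading y = pqpp takes D from s0 back to s0, so after x·y·y·y the machine is still in s0, and z then leads to the accepting state s2. Hence pqpppqpppqppqp ∈ L(D).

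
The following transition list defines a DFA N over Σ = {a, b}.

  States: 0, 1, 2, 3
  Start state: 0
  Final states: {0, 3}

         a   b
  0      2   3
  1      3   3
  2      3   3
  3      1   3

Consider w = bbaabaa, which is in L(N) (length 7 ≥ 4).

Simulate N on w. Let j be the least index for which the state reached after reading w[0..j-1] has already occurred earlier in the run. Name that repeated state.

3

State sequence: 0 -b-> 3 -b-> 3 -a-> 1 -a-> 3 -b-> 3 -a-> 1 -a-> 3
First repeat at step 2: 3 was already visited.

The earliest repeat is at step j = 2: N is in 3, which it already visited at step i = 1.
Pumping length from the standard proof: p = 4 (the number of states). The repeated state found above gives |xy| = j ≤ 4 and |y| = j − i ≥ 1.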